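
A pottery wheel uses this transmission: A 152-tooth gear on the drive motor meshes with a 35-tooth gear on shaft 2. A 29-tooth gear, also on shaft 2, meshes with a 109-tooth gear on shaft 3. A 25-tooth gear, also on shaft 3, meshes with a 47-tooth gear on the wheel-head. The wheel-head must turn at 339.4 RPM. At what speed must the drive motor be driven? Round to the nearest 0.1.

552.2 RPM

Overall ratio R = 0.23026 × 3.7586 × 1.88 = 1.6271.
Required input speed = output speed × R = 339.4 × 1.6271 = 552.23 RPM.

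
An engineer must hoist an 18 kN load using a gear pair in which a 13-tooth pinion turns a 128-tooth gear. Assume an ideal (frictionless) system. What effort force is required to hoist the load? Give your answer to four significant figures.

Gear pair MA = 128/13 = 9.8462.
Effort = load / MA = 18 / 9.8462 = 1.8281 kN.

1.828 kN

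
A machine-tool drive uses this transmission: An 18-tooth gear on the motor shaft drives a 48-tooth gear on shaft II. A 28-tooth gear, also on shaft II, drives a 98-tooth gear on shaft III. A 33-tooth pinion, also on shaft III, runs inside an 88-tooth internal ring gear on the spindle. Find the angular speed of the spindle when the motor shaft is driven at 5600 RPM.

225 RPM

gear mesh 48/18 = 2.6667 → 5600/2.6667 = 2100 RPM
gear mesh 98/28 = 3.5 → 2100/3.5 = 600 RPM
internal gear 88/33 = 2.6667 → 600/2.6667 = 225 RPM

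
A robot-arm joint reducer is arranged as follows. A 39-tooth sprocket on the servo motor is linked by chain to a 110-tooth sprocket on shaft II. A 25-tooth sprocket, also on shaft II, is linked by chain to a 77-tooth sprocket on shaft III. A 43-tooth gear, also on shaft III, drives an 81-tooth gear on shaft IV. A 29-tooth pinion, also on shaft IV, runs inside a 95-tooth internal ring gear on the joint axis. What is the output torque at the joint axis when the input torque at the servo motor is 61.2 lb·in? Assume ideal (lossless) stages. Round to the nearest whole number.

After the chain (110/39): 61.2 × 2.8205 = 172.62 lb·in
After the chain (77/25): 172.62 × 3.08 = 531.66 lb·in
After the gear mesh (81/43): 531.66 × 1.8837 = 1001.5 lb·in
After the internal gear (95/29): 1001.5 × 3.2759 = 3280.7 lb·in

3281 lb·in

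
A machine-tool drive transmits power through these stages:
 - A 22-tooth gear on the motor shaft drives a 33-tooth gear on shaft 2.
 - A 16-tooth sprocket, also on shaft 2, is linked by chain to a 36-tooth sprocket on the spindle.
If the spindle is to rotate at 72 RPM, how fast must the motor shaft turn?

Overall ratio R = 1.5 × 2.25 = 3.375.
Required input speed = output speed × R = 72 × 3.375 = 243 RPM.

243 RPM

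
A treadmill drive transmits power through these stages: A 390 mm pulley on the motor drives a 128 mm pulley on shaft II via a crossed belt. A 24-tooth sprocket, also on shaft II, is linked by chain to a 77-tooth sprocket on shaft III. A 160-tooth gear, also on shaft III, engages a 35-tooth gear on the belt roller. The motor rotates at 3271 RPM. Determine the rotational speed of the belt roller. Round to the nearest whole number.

14201 RPM

Belt: ratio = 128/390 = 0.32821, so shaft II turns at 3271 / 0.32821 = 9966.3 RPM.
Chain: ratio = 77/24 = 3.2083, so shaft III turns at 9966.3 / 3.2083 = 3106.4 RPM.
Gear mesh: ratio = 35/160 = 0.21875, so the belt roller turns at 3106.4 / 0.21875 = 14201 RPM.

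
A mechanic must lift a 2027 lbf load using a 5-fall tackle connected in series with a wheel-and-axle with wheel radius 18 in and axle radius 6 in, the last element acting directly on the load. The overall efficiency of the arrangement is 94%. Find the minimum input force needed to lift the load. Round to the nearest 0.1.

143.8 lbf

Block-and-tackle MA = number of supporting rope parts = 5.
Wheel-and-axle MA = R/r = 18/6 = 3.
Combined ideal MA = 5 × 3 = 15.
Actual MA = 15 × 0.94 = 14.1.
Effort = load / actual MA = 2027 / 14.1 = 143.76 lbf.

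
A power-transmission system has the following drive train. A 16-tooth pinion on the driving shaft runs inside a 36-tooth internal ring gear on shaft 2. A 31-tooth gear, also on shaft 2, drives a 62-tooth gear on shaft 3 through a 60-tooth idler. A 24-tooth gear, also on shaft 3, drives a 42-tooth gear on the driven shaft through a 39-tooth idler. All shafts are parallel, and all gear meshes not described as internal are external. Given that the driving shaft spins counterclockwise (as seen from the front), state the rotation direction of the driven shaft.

counterclockwise

the driving shaft → shaft 2: internal mesh, same direction → CCW.
shaft 2 → shaft 3: driver → idler → driven is 2 external meshes, 2 reversals → CCW.
shaft 3 → the driven shaft: driver → idler → driven is 2 external meshes, 2 reversals → CCW.
4 reversals in total — an even number — so the driven shaft turns the same way as the driving shaft.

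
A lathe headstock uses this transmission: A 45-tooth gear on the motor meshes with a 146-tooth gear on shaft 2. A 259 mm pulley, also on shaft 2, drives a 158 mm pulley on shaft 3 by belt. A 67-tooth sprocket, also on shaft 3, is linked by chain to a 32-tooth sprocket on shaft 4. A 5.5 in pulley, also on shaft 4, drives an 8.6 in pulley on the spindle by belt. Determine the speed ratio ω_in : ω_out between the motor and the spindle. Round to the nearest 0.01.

1.48

Each stage contributes driven/driver: gear mesh 146/45 = 3.2444, belt 158/259 = 0.61004, chain 32/67 = 0.47761, belt 8.6/5.5 = 1.5636.
Overall: 3.2444 × 0.61004 × 0.47761 × 1.5636 = 1.4781.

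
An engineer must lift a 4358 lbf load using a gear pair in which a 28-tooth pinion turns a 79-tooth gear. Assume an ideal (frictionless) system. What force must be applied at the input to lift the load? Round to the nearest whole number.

Gear pair MA = 79/28 = 2.8214.
Effort = load / MA = 4358 / 2.8214 = 1544.6 lbf.

1545 lbf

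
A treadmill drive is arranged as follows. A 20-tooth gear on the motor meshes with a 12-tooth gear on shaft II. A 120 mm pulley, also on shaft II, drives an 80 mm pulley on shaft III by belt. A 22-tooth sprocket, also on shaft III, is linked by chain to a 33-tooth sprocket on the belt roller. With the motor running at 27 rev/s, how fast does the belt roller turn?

Gear mesh: ratio = 12/20 = 0.6, so shaft II turns at 27 / 0.6 = 45 rev/s.
Belt: ratio = 80/120 = 0.66667, so shaft III turns at 45 / 0.66667 = 67.5 rev/s.
Chain: ratio = 33/22 = 1.5, so the belt roller turns at 67.5 / 1.5 = 45 rev/s.

45 rev/s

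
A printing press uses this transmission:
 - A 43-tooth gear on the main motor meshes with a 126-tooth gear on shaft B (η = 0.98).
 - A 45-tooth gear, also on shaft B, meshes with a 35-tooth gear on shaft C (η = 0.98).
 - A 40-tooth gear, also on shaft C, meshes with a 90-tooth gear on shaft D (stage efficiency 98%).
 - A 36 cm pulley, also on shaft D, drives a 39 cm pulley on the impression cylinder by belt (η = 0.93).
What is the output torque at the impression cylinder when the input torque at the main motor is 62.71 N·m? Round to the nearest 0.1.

After the gear mesh (126/43): 62.71 × 2.9302 × 0.98 = 180.08 N·m
After the gear mesh (35/45): 180.08 × 0.77778 × 0.98 = 137.26 N·m
After the gear mesh (90/40): 137.26 × 2.25 × 0.98 = 302.66 N·m
After the belt (39/36): 302.66 × 1.0833 × 0.93 = 304.93 N·m

304.9 N·m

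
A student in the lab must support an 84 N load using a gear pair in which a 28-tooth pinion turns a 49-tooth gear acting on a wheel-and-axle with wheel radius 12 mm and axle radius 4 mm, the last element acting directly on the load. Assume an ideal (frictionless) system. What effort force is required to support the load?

16 N

Gear pair MA = 49/28 = 1.75.
Wheel-and-axle MA = R/r = 12/4 = 3.
Combined ideal MA = 1.75 × 3 = 5.25.
Effort = load / MA = 84 / 5.25 = 16 N.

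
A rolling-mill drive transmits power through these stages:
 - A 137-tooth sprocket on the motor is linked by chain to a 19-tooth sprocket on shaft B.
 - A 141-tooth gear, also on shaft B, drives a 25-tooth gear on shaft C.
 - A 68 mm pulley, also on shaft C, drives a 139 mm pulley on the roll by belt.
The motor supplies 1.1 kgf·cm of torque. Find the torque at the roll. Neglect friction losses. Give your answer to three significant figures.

0.0553 kgf·cm

chain 19/137 = 0.13869 → τ = 1.1·0.13869 = 0.15255 kgf·cm
gear mesh 25/141 = 0.1773 → τ = 0.15255·0.1773 = 0.027049 kgf·cm
belt 139/68 = 2.0441 → τ = 0.027049·2.0441 = 0.055291 kgf·cm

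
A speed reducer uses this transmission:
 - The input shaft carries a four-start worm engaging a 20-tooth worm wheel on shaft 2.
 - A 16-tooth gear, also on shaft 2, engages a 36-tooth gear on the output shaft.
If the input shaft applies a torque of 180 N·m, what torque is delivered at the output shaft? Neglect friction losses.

2025 N·m

worm 20/4 = 5 → τ = 180·5 = 900 N·m
gear mesh 36/16 = 2.25 → τ = 900·2.25 = 2025 N·m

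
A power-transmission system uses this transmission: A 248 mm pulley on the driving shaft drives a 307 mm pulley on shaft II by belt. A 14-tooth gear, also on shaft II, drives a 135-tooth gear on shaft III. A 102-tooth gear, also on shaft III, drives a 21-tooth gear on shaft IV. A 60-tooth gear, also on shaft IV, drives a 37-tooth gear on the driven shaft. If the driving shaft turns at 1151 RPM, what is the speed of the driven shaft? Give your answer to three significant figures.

the driving shaft → shaft II (belt, 307/248): 1151 ÷ 1.2379 = 929.8 RPM
shaft II → shaft III (gear mesh, 135/14): 929.8 ÷ 9.6429 = 96.424 RPM
shaft III → shaft IV (gear mesh, 21/102): 96.424 ÷ 0.20588 = 468.34 RPM
shaft IV → the driven shaft (gear mesh, 37/60): 468.34 ÷ 0.61667 = 759.47 RPM

759 RPM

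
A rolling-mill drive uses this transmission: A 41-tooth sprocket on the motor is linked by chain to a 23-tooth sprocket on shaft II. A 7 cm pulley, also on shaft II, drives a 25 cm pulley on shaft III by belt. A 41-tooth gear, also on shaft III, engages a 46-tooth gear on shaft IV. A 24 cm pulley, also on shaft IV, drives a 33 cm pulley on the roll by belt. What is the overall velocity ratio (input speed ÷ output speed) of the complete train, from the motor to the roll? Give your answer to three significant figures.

Each stage contributes driven/driver: chain 23/41 = 0.56098, belt 25/7 = 3.5714, gear mesh 46/41 = 1.122, belt 33/24 = 1.375.
Overall: 0.56098 × 3.5714 × 1.122 × 1.375 = 3.0907.

3.09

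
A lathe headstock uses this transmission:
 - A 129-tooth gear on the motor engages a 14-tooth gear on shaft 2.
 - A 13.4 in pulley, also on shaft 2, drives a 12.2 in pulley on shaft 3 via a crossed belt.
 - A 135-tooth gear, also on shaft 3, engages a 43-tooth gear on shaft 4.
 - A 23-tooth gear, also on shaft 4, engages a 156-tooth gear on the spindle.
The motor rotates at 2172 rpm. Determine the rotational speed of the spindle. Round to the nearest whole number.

the motor → shaft 2 (gear mesh, 14/129): 2172 ÷ 0.10853 = 20013 rpm
shaft 2 → shaft 3 (belt, 12.2/13.4): 20013 ÷ 0.91045 = 21982 rpm
shaft 3 → shaft 4 (gear mesh, 43/135): 21982 ÷ 0.31852 = 69013 rpm
shaft 4 → the spindle (gear mesh, 156/23): 69013 ÷ 6.7826 = 10175 rpm

10175 rpm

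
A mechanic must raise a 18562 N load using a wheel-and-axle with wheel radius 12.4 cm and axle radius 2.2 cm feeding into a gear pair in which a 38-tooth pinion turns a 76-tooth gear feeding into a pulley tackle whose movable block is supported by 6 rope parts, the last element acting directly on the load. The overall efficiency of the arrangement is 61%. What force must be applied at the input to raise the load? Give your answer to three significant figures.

Wheel-and-axle MA = R/r = 12.4/2.2 = 5.6364.
Gear pair MA = 76/38 = 2.
Block-and-tackle MA = number of supporting rope parts = 6.
Combined ideal MA = 5.6364 × 2 × 6 = 67.636.
Actual MA = 67.636 × 0.61 = 41.258.
Effort = load / actual MA = 18562 / 41.258 = 449.9 N.

450 N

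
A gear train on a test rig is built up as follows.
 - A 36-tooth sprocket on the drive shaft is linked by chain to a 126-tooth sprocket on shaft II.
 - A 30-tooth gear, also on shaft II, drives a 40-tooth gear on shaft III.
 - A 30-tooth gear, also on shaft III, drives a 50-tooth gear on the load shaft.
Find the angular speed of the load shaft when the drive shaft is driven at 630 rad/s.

81 rad/s

the drive shaft → shaft II (chain, 126/36): 630 ÷ 3.5 = 180 rad/s
shaft II → shaft III (gear mesh, 40/30): 180 ÷ 1.3333 = 135 rad/s
shaft III → the load shaft (gear mesh, 50/30): 135 ÷ 1.6667 = 81 rad/s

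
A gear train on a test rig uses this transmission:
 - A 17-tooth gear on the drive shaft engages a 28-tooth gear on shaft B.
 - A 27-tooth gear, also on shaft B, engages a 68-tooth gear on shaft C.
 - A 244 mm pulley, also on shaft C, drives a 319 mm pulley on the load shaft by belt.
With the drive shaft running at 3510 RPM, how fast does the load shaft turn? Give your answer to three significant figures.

647 RPM

gear mesh 28/17 = 1.6471 → 3510/1.6471 = 2131.1 RPM
gear mesh 68/27 = 2.5185 → 2131.1/2.5185 = 846.16 RPM
belt 319/244 = 1.3074 → 846.16/1.3074 = 647.22 RPM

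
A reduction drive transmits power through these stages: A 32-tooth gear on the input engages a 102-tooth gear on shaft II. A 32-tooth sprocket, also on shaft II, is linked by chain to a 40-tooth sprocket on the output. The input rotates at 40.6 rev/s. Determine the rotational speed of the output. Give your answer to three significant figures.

the input → shaft II (gear mesh, 102/32): 40.6 ÷ 3.1875 = 12.737 rev/s
shaft II → the output (chain, 40/32): 12.737 ÷ 1.25 = 10.19 rev/s

10.2 rev/s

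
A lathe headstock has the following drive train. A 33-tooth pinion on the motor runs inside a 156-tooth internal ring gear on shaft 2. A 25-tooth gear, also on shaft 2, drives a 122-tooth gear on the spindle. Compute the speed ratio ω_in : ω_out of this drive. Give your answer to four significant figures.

Each stage contributes driven/driver: internal gear 156/33 = 4.7273, gear mesh 122/25 = 4.88.
Overall: 4.7273 × 4.88 = 23.069.

23.07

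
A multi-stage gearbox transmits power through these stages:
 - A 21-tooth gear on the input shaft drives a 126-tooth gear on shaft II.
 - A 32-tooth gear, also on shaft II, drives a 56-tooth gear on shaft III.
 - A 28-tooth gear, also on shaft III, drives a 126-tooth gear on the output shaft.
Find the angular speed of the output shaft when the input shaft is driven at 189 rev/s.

gear mesh 126/21 = 6 → 189/6 = 31.5 rev/s
gear mesh 56/32 = 1.75 → 31.5/1.75 = 18 rev/s
gear mesh 126/28 = 4.5 → 18/4.5 = 4 rev/s

4 rev/s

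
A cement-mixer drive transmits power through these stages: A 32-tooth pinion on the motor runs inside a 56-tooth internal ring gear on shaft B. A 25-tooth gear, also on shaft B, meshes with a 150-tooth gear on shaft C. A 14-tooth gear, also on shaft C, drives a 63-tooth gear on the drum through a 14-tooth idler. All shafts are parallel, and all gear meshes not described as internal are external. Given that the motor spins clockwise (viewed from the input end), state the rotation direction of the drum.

the motor → shaft B: internal mesh, same direction → CW.
shaft B → shaft C: external mesh, 1 reversal → CCW.
shaft C → the drum: driver → idler → driven is 2 external meshes, 2 reversals → CCW.
3 reversals in total — an odd number — so the drum turns opposite to the motor.

counterclockwise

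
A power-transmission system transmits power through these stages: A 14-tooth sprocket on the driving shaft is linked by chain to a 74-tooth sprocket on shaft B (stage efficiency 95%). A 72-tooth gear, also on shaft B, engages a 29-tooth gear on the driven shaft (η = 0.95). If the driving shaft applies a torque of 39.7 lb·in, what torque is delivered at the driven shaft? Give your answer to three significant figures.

76.3 lb·in

chain 74/14 = 5.2857 → τ = 39.7·5.2857·0.95 = 199.35 lb·in
gear mesh 29/72 = 0.40278 → τ = 199.35·0.40278·0.95 = 76.279 lb·in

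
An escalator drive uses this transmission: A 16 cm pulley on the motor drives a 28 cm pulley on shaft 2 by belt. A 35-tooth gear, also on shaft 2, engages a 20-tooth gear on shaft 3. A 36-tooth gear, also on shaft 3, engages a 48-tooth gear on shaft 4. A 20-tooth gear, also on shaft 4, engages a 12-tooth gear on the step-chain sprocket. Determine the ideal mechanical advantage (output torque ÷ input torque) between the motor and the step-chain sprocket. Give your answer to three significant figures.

0.800

Each stage contributes driven/driver: belt 28/16 = 1.75, gear mesh 20/35 = 0.57143, gear mesh 48/36 = 1.3333, gear mesh 12/20 = 0.6.
Overall: 1.75 × 0.57143 × 1.3333 × 0.6 = 0.8.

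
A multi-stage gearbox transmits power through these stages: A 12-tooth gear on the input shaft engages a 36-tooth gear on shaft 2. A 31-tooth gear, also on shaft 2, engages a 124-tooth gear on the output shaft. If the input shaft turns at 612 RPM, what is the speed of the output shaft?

51 RPM

Gear mesh: ratio = 36/12 = 3, so shaft 2 turns at 612 / 3 = 204 RPM.
Gear mesh: ratio = 124/31 = 4, so the output shaft turns at 204 / 4 = 51 RPM.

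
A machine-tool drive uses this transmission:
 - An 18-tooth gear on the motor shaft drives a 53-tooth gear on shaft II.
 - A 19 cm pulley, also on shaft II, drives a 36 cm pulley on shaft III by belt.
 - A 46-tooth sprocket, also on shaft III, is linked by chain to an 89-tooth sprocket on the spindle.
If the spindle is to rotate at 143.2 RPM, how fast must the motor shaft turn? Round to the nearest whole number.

1546 RPM

Overall ratio R = 2.9444 × 1.8947 × 1.9348 = 10.794.
Required input speed = output speed × R = 143.2 × 10.794 = 1545.7 RPM.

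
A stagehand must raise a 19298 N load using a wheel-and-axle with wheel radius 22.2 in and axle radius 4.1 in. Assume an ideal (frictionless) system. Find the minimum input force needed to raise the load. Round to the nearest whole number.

3564 N

Wheel-and-axle MA = R/r = 22.2/4.1 = 5.4146.
Effort = load / MA = 19298 / 5.4146 = 3564 N.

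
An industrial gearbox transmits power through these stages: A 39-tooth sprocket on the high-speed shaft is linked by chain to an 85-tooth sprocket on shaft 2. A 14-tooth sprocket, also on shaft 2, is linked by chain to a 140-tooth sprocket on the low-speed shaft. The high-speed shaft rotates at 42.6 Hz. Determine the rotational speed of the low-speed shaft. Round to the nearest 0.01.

1.95 Hz

the high-speed shaft → shaft 2 (chain, 85/39): 42.6 ÷ 2.1795 = 19.546 Hz
shaft 2 → the low-speed shaft (chain, 140/14): 19.546 ÷ 10 = 1.9546 Hz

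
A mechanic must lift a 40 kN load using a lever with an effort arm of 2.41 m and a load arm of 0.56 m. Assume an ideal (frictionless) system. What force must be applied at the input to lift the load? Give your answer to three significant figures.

Lever MA = effort arm / load arm = 2.41/0.56 = 4.3036.
Effort = load / MA = 40 / 4.3036 = 9.2946 kN.

9.29 kN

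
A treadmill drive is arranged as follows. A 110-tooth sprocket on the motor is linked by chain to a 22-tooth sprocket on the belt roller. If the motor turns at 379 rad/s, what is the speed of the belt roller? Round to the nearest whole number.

Chain: ratio = 22/110 = 0.2, so the belt roller turns at 379 / 0.2 = 1895 rad/s.

1895 rad/s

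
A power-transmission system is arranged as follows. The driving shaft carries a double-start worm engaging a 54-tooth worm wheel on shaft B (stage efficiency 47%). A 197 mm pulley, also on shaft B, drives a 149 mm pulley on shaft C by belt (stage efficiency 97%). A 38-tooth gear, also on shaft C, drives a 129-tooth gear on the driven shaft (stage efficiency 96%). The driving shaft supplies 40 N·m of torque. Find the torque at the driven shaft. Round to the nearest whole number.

Worm: ratio = 54/2 = 27; torque at shaft B = 40 × 27 × 0.47 = 507.6 N·m.
Belt: ratio = 149/197 = 0.75635; torque at shaft C = 507.6 × 0.75635 × 0.97 = 372.4 N·m.
Gear mesh: ratio = 129/38 = 3.3947; torque at the driven shaft = 372.4 × 3.3947 × 0.96 = 1213.6 N·m.

1214 N·m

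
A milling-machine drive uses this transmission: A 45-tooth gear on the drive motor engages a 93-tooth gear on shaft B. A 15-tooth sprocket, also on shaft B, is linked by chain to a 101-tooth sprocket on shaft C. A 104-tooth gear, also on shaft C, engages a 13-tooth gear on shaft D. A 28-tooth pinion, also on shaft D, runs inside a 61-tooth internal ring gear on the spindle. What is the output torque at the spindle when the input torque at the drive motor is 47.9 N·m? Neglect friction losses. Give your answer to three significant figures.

182 N·m

gear mesh 93/45 = 2.0667 → τ = 47.9·2.0667 = 98.993 N·m
chain 101/15 = 6.7333 → τ = 98.993·6.7333 = 666.56 N·m
gear mesh 13/104 = 0.125 → τ = 666.56·0.125 = 83.319 N·m
internal gear 61/28 = 2.1786 → τ = 83.319·2.1786 = 181.52 N·m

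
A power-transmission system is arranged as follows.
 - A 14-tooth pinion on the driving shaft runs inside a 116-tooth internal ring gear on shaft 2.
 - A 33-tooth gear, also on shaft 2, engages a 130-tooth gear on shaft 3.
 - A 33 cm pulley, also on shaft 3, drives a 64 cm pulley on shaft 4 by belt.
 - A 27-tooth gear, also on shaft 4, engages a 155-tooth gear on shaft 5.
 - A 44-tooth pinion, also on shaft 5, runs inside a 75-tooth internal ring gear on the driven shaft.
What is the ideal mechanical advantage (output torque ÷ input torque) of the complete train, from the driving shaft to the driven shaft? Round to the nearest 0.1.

Each stage contributes driven/driver: internal gear 116/14 = 8.2857, gear mesh 130/33 = 3.9394, belt 64/33 = 1.9394, gear mesh 155/27 = 5.7407, internal gear 75/44 = 1.7045.
Overall: 8.2857 × 3.9394 × 1.9394 × 5.7407 × 1.7045 = 619.44.

619.4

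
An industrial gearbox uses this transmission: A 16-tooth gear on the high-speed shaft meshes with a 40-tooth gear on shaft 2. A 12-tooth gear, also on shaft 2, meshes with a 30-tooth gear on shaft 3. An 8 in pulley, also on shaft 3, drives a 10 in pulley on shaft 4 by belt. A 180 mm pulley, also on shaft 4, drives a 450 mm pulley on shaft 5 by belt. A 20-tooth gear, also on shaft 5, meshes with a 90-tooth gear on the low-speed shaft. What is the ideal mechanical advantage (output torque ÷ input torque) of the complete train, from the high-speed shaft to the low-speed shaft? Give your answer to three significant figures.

Each stage contributes driven/driver: gear mesh 40/16 = 2.5, gear mesh 30/12 = 2.5, belt 10/8 = 1.25, belt 450/180 = 2.5, gear mesh 90/20 = 4.5.
Overall: 2.5 × 2.5 × 1.25 × 2.5 × 4.5 = 87.891.

87.9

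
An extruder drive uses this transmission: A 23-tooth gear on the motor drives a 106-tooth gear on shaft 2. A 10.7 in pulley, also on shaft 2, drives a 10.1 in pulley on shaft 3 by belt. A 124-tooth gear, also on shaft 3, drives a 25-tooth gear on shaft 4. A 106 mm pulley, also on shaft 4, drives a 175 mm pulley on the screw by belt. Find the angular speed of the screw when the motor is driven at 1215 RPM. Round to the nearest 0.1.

839.1 RPM

the motor → shaft 2 (gear mesh, 106/23): 1215 ÷ 4.6087 = 263.63 RPM
shaft 2 → shaft 3 (belt, 10.1/10.7): 263.63 ÷ 0.94393 = 279.29 RPM
shaft 3 → shaft 4 (gear mesh, 25/124): 279.29 ÷ 0.20161 = 1385.3 RPM
shaft 4 → the screw (belt, 175/106): 1385.3 ÷ 1.6509 = 839.09 RPM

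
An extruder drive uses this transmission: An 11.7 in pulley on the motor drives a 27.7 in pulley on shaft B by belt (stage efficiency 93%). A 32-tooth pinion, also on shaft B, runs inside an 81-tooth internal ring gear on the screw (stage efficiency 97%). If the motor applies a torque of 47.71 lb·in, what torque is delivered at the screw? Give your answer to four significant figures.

257.9 lb·in

After the belt (27.7/11.7): 47.71 × 2.3675 × 0.93 = 105.05 lb·in
After the internal gear (81/32): 105.05 × 2.5312 × 0.97 = 257.92 lb·in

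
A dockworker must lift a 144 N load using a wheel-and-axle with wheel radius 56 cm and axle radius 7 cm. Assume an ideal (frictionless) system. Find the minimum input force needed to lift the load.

18 N

Wheel-and-axle MA = R/r = 56/7 = 8.
Effort = load / MA = 144 / 8 = 18 N.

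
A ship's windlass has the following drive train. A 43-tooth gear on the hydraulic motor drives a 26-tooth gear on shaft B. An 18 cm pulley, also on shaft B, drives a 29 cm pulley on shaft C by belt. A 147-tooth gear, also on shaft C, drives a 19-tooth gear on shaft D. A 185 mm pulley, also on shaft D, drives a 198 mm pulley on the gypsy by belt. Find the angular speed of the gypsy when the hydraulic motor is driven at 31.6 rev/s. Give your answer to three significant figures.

234 rev/s

Gear mesh: ratio = 26/43 = 0.60465, so shaft B turns at 31.6 / 0.60465 = 52.262 rev/s.
Belt: ratio = 29/18 = 1.6111, so shaft C turns at 52.262 / 1.6111 = 32.438 rev/s.
Gear mesh: ratio = 19/147 = 0.12925, so shaft D turns at 32.438 / 0.12925 = 250.97 rev/s.
Belt: ratio = 198/185 = 1.0703, so the gypsy turns at 250.97 / 1.0703 = 234.49 rev/s.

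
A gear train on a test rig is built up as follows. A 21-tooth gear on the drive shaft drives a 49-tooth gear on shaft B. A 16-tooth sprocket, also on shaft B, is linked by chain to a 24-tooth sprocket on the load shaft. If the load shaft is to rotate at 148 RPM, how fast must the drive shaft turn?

Overall ratio R = 2.3333 × 1.5 = 3.5.
Required input speed = output speed × R = 148 × 3.5 = 518 RPM.

518 RPM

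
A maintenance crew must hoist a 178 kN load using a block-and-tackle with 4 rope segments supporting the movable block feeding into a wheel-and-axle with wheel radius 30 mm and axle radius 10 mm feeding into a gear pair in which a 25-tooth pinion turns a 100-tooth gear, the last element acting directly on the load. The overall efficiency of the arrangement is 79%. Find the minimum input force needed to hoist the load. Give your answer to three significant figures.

4.69 kN

Block-and-tackle MA = number of supporting rope parts = 4.
Wheel-and-axle MA = R/r = 30/10 = 3.
Gear pair MA = 100/25 = 4.
Combined ideal MA = 4 × 3 × 4 = 48.
Actual MA = 48 × 0.79 = 37.92.
Effort = load / actual MA = 178 / 37.92 = 4.6941 kN.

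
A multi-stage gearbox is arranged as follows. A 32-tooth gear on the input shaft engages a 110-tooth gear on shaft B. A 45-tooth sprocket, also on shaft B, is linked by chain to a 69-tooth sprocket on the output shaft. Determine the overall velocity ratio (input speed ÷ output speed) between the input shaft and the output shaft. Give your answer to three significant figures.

Each stage contributes driven/driver: gear mesh 110/32 = 3.4375, chain 69/45 = 1.5333.
Overall: 3.4375 × 1.5333 = 5.2708.

5.27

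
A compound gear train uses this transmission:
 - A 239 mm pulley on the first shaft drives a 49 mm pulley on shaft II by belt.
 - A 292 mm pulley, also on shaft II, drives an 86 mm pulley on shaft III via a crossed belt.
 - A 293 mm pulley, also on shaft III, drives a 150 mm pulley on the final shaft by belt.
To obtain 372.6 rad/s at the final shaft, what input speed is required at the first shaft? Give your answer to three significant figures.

11.5 rad/s

Overall ratio R = 0.20502 × 0.29452 × 0.51195 = 0.030913.
Required input speed = output speed × R = 372.6 × 0.030913 = 11.518 rad/s.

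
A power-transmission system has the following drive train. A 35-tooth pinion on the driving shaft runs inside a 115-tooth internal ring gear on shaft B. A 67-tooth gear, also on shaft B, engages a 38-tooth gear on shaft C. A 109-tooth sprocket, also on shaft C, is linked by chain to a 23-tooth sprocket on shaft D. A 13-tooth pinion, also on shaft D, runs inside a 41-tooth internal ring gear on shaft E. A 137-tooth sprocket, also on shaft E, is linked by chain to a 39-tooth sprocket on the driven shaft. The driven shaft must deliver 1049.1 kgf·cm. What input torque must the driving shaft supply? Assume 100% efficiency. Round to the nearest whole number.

Overall ratio R = 3.2857 × 0.56716 × 0.21101 × 3.1538 × 0.28467 = 0.35304.
Input torque = output torque / R = 1049.1 / 0.35304 = 2971.6 kgf·cm.

2972 kgf·cm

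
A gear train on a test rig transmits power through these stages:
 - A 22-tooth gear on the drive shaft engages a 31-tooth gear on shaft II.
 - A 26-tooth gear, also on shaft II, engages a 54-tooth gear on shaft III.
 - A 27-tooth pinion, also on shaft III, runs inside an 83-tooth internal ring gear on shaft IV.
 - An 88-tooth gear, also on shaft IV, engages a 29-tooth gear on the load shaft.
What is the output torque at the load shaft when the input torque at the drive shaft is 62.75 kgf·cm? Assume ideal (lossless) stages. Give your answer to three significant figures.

186 kgf·cm

gear mesh 31/22 = 1.4091 → τ = 62.75·1.4091 = 88.42 kgf·cm
gear mesh 54/26 = 2.0769 → τ = 88.42·2.0769 = 183.64 kgf·cm
internal gear 83/27 = 3.0741 → τ = 183.64·3.0741 = 564.53 kgf·cm
gear mesh 29/88 = 0.32955 → τ = 564.53·0.32955 = 186.04 kgf·cm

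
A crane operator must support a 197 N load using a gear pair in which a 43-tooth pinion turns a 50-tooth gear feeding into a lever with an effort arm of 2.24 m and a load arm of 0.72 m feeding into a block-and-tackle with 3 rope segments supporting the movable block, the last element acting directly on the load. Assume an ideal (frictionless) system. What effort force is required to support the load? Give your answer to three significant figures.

Gear pair MA = 50/43 = 1.1628.
Lever MA = effort arm / load arm = 2.24/0.72 = 3.1111.
Block-and-tackle MA = number of supporting rope parts = 3.
Combined ideal MA = 1.1628 × 3.1111 × 3 = 10.853.
Effort = load / MA = 197 / 10.853 = 18.152 N.

18.2 N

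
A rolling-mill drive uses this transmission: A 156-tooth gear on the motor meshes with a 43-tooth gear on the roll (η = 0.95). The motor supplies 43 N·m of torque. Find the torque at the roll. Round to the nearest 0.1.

11.3 N·m

Gear mesh: ratio = 43/156 = 0.27564; torque at the roll = 43 × 0.27564 × 0.95 = 11.26 N·m.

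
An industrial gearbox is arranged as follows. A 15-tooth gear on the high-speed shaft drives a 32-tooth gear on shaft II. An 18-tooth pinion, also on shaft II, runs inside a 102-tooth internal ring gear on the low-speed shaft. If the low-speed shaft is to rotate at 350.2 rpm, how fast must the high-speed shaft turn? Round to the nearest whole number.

Overall ratio R = 2.1333 × 5.6667 = 12.089.
Required input speed = output speed × R = 350.2 × 12.089 = 4233.5 rpm.

4234 rpm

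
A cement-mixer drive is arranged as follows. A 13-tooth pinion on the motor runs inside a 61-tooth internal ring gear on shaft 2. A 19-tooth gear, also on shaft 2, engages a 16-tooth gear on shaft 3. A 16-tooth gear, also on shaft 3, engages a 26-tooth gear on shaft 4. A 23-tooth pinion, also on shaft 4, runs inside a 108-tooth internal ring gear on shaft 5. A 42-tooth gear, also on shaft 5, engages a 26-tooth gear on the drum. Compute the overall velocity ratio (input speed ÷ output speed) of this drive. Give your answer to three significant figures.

18.7

Each stage contributes driven/driver: internal gear 61/13 = 4.6923, gear mesh 16/19 = 0.84211, gear mesh 26/16 = 1.625, internal gear 108/23 = 4.6957, gear mesh 26/42 = 0.61905.
Overall: 4.6923 × 0.84211 × 1.625 × 4.6957 × 0.61905 = 18.665.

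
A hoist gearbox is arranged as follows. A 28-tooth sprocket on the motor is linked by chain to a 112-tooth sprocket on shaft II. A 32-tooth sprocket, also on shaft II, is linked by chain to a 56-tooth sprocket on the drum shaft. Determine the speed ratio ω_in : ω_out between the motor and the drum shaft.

Each stage contributes driven/driver: chain 112/28 = 4, chain 56/32 = 1.75.
Overall: 4 × 1.75 = 7.

7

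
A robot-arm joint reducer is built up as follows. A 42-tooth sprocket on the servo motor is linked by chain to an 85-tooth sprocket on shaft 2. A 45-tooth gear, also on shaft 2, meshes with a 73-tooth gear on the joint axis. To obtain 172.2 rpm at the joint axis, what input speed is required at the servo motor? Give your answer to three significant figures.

565 rpm

Overall ratio R = 2.0238 × 1.6222 = 3.2831.
Required input speed = output speed × R = 172.2 × 3.2831 = 565.34 rpm.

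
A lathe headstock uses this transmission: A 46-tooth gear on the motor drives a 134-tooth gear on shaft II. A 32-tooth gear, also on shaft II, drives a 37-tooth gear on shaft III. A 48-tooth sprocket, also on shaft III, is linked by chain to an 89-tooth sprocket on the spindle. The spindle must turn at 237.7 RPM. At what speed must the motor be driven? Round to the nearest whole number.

Overall ratio R = 2.913 × 1.1562 × 1.8542 = 6.2452.
Required input speed = output speed × R = 237.7 × 6.2452 = 1484.5 RPM.

1484 RPM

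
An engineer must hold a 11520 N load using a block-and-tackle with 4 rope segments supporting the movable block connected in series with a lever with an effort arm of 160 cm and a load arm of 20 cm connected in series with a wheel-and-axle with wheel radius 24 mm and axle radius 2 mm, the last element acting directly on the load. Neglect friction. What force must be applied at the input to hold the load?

30 N

Block-and-tackle MA = number of supporting rope parts = 4.
Lever MA = effort arm / load arm = 160/20 = 8.
Wheel-and-axle MA = R/r = 24/2 = 12.
Combined ideal MA = 4 × 8 × 12 = 384.
Effort = load / MA = 11520 / 384 = 30 N.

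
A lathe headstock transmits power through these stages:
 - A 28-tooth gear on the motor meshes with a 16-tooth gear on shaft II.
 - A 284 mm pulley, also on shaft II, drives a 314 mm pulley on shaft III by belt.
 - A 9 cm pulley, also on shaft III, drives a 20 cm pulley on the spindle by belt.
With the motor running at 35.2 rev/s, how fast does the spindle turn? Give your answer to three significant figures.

the motor → shaft II (gear mesh, 16/28): 35.2 ÷ 0.57143 = 61.6 rev/s
shaft II → shaft III (belt, 314/284): 61.6 ÷ 1.1056 = 55.715 rev/s
shaft III → the spindle (belt, 20/9): 55.715 ÷ 2.2222 = 25.072 rev/s

25.1 rev/s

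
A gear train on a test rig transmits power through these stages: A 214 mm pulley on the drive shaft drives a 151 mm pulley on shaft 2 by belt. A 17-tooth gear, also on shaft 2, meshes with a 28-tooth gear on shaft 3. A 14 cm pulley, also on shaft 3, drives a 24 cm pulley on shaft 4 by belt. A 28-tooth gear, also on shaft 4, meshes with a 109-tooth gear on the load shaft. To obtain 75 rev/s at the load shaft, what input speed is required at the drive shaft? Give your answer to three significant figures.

582 rev/s

Overall ratio R = 0.70561 × 1.6471 × 1.7143 × 3.8929 = 7.7558.
Required input speed = output speed × R = 75 × 7.7558 = 581.68 rev/s.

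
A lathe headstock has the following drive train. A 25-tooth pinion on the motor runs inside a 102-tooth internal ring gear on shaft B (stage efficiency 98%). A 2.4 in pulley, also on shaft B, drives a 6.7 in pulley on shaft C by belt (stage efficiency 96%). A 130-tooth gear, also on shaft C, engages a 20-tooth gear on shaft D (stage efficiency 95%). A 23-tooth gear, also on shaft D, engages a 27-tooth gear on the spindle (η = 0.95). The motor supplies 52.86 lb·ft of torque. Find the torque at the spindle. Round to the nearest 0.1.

92.3 lb·ft

Internal gear: ratio = 102/25 = 4.08; torque at shaft B = 52.86 × 4.08 × 0.98 = 211.36 lb·ft.
Belt: ratio = 6.7/2.4 = 2.7917; torque at shaft C = 211.36 × 2.7917 × 0.96 = 566.43 lb·ft.
Gear mesh: ratio = 20/130 = 0.15385; torque at shaft D = 566.43 × 0.15385 × 0.95 = 82.786 lb·ft.
Gear mesh: ratio = 27/23 = 1.1739; torque at the spindle = 82.786 × 1.1739 × 0.95 = 92.325 lb·ft.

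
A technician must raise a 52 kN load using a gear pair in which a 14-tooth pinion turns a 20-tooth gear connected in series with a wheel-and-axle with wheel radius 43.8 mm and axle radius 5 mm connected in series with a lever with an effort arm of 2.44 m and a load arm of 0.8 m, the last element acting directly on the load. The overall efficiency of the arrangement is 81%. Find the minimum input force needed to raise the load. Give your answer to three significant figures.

Gear pair MA = 20/14 = 1.4286.
Wheel-and-axle MA = R/r = 43.8/5 = 8.76.
Lever MA = effort arm / load arm = 2.44/0.8 = 3.05.
Combined ideal MA = 1.4286 × 8.76 × 3.05 = 38.169.
Actual MA = 38.169 × 0.81 = 30.917.
Effort = load / actual MA = 52 / 30.917 = 1.6819 kN.

1.68 kN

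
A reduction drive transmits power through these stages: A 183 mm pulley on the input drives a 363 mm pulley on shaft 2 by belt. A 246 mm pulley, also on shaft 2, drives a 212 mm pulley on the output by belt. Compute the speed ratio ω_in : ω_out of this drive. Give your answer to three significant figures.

Each stage contributes driven/driver: belt 363/183 = 1.9836, belt 212/246 = 0.86179.
Overall: 1.9836 × 0.86179 = 1.7094.

1.71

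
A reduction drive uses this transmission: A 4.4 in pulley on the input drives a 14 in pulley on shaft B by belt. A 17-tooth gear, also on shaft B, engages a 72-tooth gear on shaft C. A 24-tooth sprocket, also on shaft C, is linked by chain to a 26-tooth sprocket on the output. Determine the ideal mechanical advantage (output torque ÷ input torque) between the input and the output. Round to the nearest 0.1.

Each stage contributes driven/driver: belt 14/4.4 = 3.1818, gear mesh 72/17 = 4.2353, chain 26/24 = 1.0833.
Overall: 3.1818 × 4.2353 × 1.0833 = 14.599.

14.6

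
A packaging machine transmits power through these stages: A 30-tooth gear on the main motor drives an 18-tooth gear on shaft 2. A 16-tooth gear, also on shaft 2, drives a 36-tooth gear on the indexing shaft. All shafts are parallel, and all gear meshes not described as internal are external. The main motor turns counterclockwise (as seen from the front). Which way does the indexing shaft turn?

counterclockwise

the main motor → shaft 2: external mesh, 1 reversal → CW.
shaft 2 → the indexing shaft: external mesh, 1 reversal → CCW.
2 reversals in total — an even number — so the indexing shaft turns the same way as the main motor.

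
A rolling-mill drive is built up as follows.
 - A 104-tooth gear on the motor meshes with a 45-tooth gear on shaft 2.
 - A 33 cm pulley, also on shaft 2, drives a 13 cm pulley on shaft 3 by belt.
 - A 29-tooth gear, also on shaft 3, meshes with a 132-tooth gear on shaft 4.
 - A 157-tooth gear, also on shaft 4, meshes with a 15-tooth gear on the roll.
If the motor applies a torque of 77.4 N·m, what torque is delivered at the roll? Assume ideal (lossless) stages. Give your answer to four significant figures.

5.737 N·m

After the gear mesh (45/104): 77.4 × 0.43269 = 33.49 N·m
After the belt (13/33): 33.49 × 0.39394 = 13.193 N·m
After the gear mesh (132/29): 13.193 × 4.5517 = 60.052 N·m
After the gear mesh (15/157): 60.052 × 0.095541 = 5.7374 N·m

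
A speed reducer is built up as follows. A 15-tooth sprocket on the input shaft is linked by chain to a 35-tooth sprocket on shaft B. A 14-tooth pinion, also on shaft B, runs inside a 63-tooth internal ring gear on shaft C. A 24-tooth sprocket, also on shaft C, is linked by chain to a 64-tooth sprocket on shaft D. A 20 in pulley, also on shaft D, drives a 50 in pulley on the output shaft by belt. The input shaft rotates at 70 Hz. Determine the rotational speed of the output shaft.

Chain: ratio = 35/15 = 2.3333, so shaft B turns at 70 / 2.3333 = 30 Hz.
Internal gear: ratio = 63/14 = 4.5, so shaft C turns at 30 / 4.5 = 6.6667 Hz.
Chain: ratio = 64/24 = 2.6667, so shaft D turns at 6.6667 / 2.6667 = 2.5 Hz.
Belt: ratio = 50/20 = 2.5, so the output shaft turns at 2.5 / 2.5 = 1 Hz.

1 Hz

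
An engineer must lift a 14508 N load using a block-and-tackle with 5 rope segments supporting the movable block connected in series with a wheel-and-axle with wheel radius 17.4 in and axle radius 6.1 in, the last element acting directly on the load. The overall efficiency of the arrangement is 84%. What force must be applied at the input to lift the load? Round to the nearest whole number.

1211 N

Block-and-tackle MA = number of supporting rope parts = 5.
Wheel-and-axle MA = R/r = 17.4/6.1 = 2.8525.
Combined ideal MA = 5 × 2.8525 = 14.262.
Actual MA = 14.262 × 0.84 = 11.98.
Effort = load / actual MA = 14508 / 11.98 = 1211 N.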